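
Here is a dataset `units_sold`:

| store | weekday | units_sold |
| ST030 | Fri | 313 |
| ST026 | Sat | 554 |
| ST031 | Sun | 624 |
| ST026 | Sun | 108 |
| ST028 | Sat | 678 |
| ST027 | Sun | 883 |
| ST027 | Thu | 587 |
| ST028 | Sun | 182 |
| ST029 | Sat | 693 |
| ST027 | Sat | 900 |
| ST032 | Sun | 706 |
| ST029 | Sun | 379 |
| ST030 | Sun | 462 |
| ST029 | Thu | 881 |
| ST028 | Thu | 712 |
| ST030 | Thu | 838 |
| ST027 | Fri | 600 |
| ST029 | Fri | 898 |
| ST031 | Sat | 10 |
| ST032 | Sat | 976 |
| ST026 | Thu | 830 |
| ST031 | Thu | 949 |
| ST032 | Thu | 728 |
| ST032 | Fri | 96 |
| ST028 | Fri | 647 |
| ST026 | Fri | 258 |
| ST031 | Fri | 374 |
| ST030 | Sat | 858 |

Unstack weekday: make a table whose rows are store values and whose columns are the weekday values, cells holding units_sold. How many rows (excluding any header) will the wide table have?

7

7 distinct store values → 7 rows.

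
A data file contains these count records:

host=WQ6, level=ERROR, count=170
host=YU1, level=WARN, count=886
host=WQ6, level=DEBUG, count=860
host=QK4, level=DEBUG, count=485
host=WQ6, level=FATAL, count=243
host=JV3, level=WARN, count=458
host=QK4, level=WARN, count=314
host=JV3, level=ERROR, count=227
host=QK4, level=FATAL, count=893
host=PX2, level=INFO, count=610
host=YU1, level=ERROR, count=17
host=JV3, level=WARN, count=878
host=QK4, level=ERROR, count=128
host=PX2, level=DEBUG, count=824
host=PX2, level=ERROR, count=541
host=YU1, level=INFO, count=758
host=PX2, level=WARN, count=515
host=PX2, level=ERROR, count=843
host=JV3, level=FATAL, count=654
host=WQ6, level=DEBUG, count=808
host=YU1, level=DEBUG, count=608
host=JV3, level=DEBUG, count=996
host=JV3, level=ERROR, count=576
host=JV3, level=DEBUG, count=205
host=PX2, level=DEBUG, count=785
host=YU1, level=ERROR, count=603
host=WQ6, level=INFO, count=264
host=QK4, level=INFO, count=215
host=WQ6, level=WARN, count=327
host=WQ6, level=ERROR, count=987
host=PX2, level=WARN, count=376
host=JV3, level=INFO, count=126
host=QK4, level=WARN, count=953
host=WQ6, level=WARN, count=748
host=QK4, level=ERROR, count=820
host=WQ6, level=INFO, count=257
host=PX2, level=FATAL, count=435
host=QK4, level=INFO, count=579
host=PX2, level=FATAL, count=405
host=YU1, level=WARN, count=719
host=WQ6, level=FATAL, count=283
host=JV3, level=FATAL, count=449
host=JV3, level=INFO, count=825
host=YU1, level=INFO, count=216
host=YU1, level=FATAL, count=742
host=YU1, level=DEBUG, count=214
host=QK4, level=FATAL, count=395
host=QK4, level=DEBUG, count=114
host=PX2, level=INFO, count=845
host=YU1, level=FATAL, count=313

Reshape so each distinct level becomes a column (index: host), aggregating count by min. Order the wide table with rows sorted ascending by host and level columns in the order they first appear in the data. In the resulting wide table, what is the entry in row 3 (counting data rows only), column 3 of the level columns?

With rows sorted ascending by host, row 3 is host=QK4. level columns in first-appearance order: ERROR, WARN, DEBUG, FATAL, INFO; column 3 is DEBUG.
Long rows with host=QK4, level=DEBUG: min(485, 114) = 114.

114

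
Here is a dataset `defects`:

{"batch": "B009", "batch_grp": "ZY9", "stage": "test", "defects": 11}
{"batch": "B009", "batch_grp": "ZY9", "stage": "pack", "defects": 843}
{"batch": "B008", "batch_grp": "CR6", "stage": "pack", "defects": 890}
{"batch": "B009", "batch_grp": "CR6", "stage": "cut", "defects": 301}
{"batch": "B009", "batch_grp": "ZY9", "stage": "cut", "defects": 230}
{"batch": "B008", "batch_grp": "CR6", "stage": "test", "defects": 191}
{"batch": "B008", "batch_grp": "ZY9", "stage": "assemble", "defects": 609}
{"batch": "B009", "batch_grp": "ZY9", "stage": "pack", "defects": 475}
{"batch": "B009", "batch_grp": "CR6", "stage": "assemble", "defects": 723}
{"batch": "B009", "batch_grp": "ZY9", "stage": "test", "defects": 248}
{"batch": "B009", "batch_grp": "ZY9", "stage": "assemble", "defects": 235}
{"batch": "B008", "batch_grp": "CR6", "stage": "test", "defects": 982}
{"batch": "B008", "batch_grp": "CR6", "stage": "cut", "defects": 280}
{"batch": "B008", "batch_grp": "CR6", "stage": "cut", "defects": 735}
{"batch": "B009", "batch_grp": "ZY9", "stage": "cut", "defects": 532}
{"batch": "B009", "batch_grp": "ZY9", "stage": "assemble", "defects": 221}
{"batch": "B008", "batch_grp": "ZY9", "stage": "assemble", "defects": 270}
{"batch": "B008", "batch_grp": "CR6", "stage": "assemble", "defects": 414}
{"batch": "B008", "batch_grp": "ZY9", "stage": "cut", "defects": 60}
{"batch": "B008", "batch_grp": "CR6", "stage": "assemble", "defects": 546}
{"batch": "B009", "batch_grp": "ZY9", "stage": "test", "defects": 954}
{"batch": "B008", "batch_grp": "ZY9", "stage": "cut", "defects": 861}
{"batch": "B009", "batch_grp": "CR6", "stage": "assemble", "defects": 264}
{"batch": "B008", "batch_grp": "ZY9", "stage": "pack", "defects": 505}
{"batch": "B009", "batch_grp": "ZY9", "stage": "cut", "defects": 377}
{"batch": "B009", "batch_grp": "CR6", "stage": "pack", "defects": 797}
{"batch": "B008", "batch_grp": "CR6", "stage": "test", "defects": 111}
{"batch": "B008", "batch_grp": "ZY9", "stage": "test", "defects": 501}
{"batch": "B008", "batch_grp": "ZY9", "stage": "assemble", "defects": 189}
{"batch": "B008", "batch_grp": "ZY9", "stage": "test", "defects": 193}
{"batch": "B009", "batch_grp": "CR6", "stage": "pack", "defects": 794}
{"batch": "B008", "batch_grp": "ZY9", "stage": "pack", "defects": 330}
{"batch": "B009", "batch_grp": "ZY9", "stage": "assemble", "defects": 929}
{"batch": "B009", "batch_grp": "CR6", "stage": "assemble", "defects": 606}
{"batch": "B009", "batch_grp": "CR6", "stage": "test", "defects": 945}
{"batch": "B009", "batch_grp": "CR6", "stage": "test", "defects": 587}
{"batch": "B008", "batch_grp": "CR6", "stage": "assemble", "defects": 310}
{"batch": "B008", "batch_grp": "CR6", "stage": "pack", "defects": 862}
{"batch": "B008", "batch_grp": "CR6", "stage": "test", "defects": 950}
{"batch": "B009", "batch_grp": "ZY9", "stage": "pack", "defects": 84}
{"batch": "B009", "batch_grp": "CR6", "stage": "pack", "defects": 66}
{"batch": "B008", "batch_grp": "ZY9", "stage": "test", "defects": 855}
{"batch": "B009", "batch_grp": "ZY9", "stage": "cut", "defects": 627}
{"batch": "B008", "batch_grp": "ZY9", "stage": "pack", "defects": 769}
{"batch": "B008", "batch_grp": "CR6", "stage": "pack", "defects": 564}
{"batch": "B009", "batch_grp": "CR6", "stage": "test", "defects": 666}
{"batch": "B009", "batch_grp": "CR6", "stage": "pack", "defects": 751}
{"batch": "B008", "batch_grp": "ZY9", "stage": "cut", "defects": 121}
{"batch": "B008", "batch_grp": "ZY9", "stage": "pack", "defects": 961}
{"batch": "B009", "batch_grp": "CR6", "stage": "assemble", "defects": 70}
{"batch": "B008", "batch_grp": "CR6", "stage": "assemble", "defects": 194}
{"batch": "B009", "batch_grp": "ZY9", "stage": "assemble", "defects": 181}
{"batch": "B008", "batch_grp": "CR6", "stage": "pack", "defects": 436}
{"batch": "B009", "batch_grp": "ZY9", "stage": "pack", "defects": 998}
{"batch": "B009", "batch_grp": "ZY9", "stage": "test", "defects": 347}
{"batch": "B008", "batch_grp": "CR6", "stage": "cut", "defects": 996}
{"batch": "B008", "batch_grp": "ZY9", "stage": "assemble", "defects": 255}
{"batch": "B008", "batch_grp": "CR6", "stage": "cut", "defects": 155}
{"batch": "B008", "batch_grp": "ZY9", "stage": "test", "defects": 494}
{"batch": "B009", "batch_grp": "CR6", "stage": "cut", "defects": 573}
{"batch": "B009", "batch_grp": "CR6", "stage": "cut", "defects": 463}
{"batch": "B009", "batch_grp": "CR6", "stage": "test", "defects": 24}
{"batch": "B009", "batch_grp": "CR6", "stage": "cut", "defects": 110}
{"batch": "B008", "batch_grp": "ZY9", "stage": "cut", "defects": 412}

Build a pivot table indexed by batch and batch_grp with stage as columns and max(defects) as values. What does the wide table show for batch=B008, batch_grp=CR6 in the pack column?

Rows with batch=B008, batch_grp=CR6 and stage=pack: defects values are 890, 862, 564, 436.
max(890, 862, 564, 436) = 890.

890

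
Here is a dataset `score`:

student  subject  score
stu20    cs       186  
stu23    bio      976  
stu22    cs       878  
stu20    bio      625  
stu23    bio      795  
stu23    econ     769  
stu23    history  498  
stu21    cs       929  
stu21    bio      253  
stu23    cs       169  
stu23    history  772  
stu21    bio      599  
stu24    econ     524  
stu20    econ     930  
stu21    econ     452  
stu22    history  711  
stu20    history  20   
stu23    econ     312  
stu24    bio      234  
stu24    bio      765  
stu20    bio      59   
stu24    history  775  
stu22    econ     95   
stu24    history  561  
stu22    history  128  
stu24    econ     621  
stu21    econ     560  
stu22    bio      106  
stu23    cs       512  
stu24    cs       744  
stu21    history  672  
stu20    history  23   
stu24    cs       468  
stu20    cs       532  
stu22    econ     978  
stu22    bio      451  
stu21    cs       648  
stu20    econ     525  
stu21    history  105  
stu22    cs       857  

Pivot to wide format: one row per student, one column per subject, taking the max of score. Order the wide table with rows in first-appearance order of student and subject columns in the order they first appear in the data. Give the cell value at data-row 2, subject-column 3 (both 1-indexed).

769

With rows in first-appearance order of student, row 2 is student=stu23. subject columns in first-appearance order: cs, bio, econ, history; column 3 is econ.
Long rows with student=stu23, subject=econ: max(769, 312) = 769.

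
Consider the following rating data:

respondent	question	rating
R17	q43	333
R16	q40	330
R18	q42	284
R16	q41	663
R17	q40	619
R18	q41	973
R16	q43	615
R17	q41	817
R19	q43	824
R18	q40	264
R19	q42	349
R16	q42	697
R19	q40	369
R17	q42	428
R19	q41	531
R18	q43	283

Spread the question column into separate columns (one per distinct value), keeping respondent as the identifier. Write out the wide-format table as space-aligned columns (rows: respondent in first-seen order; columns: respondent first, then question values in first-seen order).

respondent  q43  q40  q42  q41
R17         333  619  428  817
R16         615  330  697  663
R18         283  264  284  973
R19         824  369  349  531

Columns: respondent plus the 4 distinct question values (q43, q40, q42, q41).
For example, row R17 column q43 takes rating=333 from the long row (R17, q43).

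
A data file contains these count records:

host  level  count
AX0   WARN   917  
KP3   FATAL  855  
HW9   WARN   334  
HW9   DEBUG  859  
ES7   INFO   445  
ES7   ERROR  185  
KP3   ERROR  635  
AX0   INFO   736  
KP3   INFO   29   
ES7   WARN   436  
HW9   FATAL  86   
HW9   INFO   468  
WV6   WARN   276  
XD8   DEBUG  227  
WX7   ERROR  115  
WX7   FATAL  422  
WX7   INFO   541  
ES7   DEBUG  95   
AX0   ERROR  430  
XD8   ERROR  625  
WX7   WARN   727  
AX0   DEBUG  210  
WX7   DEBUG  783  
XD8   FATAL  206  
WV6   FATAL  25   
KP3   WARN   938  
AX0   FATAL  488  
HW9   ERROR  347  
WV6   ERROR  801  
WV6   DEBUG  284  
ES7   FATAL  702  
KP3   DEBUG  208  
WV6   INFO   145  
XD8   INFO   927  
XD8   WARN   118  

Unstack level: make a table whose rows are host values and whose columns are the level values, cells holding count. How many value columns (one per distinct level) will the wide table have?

5

5 distinct level values: FATAL, DEBUG, ERROR, WARN, INFO.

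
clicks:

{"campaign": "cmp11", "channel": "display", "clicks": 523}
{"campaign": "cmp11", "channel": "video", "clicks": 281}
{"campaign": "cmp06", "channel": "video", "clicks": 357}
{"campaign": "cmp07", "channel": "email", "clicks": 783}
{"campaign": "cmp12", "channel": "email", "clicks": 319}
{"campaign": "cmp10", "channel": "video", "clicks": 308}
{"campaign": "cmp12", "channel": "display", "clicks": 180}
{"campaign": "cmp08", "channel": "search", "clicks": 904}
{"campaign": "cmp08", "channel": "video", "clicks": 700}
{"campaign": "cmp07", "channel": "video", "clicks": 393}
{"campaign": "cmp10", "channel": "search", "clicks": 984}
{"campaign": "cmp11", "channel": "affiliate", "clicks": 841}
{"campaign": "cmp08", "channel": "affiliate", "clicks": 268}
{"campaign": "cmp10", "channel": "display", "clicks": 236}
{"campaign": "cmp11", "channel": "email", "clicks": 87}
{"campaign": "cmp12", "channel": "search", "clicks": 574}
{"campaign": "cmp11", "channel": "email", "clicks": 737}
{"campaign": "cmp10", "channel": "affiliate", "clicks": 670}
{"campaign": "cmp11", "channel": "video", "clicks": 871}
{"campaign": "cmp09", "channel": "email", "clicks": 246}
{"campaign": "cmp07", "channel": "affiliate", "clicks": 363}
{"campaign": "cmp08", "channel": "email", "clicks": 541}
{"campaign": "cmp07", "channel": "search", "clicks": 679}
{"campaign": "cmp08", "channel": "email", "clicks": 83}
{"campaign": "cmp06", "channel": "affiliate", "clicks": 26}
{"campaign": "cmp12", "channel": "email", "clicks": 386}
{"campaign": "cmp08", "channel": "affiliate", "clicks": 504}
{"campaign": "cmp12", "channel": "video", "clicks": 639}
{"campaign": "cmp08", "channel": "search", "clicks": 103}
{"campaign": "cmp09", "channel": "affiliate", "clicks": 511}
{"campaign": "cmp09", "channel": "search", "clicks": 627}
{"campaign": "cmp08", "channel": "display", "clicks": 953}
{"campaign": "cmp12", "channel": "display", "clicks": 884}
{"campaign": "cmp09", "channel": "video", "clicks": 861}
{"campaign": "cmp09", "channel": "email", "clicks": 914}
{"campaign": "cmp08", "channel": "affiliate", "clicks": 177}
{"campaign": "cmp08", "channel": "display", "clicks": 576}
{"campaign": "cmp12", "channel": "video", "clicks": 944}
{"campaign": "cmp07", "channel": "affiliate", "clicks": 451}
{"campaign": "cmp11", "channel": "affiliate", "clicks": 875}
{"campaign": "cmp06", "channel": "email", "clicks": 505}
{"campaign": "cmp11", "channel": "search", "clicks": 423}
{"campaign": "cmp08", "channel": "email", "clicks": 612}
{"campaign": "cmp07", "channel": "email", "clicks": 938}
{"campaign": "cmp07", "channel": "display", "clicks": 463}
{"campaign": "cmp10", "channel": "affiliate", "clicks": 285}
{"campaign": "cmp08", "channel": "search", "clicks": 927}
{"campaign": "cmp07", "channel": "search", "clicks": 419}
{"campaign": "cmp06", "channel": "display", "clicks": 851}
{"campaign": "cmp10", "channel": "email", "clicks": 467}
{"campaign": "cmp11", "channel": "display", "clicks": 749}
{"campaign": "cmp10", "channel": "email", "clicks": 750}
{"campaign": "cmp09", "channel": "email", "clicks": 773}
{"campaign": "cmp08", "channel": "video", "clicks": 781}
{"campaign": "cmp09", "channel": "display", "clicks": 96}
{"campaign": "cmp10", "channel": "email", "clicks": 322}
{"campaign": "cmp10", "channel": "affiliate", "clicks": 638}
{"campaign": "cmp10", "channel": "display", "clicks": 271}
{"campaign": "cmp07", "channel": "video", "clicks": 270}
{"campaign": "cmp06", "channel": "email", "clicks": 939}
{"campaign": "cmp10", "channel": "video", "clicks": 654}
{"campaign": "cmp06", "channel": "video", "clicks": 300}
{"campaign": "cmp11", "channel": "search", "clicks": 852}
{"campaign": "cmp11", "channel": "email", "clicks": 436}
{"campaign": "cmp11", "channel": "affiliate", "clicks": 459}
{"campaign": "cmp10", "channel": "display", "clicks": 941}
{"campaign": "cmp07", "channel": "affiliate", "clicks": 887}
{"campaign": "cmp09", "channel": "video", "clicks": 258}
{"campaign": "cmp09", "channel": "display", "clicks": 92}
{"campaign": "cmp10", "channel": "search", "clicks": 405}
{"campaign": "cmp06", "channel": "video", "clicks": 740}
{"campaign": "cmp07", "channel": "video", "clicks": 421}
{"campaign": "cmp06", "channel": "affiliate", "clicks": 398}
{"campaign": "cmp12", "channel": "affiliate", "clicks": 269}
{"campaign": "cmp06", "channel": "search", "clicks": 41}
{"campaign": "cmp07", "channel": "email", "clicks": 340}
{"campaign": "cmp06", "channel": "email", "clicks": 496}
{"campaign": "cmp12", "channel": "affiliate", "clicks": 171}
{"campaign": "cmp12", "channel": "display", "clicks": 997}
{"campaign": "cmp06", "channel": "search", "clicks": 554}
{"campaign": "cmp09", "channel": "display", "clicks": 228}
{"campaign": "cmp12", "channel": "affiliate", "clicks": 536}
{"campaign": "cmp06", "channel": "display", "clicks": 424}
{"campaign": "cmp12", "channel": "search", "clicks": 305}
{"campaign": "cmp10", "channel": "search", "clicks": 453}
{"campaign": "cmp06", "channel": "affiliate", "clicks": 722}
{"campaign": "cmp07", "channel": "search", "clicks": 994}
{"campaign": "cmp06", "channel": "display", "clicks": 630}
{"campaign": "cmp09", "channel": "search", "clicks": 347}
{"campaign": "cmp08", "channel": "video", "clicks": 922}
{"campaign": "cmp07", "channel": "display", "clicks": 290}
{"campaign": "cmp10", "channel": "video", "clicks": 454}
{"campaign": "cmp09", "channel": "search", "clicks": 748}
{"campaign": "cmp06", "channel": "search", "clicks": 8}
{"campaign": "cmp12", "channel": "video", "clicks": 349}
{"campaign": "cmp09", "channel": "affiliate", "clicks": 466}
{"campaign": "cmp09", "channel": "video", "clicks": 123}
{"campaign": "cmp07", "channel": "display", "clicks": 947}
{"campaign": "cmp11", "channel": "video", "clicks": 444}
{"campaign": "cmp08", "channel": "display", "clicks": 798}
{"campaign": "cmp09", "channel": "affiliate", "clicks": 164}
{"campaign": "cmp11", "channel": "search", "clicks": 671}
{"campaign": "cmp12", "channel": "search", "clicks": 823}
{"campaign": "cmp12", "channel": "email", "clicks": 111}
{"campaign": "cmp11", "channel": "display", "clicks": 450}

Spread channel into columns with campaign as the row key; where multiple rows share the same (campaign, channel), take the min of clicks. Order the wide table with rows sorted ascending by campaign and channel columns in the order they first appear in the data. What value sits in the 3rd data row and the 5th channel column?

With rows sorted ascending by campaign, row 3 is campaign=cmp08. channel columns in first-appearance order: display, video, email, search, affiliate; column 5 is affiliate.
Long rows with campaign=cmp08, channel=affiliate: min(268, 504, 177) = 177.

177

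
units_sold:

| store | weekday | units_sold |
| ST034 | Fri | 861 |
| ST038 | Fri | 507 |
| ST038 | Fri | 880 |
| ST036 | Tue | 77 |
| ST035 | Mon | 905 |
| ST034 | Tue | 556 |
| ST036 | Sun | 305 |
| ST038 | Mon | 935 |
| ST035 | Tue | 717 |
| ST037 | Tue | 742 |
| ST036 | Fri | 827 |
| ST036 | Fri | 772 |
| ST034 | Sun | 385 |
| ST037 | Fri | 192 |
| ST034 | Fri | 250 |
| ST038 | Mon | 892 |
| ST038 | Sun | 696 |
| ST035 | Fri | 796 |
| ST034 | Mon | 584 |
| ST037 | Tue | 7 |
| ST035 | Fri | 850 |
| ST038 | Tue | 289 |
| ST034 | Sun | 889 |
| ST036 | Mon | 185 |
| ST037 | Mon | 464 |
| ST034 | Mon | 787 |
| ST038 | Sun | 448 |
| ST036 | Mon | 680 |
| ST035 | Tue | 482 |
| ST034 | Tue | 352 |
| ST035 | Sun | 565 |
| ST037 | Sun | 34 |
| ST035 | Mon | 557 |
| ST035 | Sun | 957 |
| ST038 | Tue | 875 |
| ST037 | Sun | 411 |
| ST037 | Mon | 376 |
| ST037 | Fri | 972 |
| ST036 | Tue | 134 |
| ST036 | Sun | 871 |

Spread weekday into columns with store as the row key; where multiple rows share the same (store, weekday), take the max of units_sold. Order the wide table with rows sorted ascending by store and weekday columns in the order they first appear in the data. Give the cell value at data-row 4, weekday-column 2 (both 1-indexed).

742

With rows sorted ascending by store, row 4 is store=ST037. weekday columns in first-appearance order: Fri, Tue, Mon, Sun; column 2 is Tue.
Long rows with store=ST037, weekday=Tue: max(742, 7) = 742.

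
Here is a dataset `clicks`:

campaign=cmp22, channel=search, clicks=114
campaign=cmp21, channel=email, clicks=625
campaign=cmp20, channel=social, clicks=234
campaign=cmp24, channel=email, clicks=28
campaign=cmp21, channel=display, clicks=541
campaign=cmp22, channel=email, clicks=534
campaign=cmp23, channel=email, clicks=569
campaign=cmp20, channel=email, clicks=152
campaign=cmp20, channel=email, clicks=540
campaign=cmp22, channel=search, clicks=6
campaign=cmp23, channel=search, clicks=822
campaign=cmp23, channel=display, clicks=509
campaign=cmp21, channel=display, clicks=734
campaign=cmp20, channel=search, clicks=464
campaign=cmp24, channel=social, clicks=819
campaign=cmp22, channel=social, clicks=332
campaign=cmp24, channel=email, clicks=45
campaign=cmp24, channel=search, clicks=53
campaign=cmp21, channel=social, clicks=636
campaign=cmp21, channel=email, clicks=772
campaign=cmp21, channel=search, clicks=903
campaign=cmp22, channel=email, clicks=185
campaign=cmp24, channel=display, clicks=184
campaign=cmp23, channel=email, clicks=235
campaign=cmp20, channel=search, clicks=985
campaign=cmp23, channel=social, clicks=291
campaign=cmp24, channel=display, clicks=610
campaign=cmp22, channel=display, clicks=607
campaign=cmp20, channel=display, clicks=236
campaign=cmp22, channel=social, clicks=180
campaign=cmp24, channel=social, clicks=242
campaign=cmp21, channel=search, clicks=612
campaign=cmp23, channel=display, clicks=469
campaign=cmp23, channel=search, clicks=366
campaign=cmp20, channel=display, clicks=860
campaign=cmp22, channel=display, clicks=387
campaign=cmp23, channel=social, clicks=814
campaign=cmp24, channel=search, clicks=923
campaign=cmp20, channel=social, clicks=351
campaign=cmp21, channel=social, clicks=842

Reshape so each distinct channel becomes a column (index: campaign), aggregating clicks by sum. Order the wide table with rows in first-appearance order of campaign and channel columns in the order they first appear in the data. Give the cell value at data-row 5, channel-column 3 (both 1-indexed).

With rows in first-appearance order of campaign, row 5 is campaign=cmp23. channel columns in first-appearance order: search, email, social, display; column 3 is social.
Long rows with campaign=cmp23, channel=social: 291 + 814 = 1105.

1105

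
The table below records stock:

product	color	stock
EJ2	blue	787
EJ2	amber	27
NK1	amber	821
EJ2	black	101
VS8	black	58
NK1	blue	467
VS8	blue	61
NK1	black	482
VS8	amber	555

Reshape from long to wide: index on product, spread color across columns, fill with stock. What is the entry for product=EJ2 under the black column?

Wide layout: rows indexed by product, columns are the 3 distinct color values (blue, amber, black).
Cell (product=EJ2, color=black) draws from the long row where product=EJ2 and color=black, which has stock=101.

101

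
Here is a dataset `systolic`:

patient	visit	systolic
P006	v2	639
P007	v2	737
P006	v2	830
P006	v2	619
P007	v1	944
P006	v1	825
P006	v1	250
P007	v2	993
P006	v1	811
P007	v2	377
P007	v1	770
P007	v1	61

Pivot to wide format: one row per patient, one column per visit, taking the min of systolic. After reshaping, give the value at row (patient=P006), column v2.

619

Rows with patient=P006 and visit=v2: systolic values are 639, 830, 619.
min(639, 830, 619) = 619.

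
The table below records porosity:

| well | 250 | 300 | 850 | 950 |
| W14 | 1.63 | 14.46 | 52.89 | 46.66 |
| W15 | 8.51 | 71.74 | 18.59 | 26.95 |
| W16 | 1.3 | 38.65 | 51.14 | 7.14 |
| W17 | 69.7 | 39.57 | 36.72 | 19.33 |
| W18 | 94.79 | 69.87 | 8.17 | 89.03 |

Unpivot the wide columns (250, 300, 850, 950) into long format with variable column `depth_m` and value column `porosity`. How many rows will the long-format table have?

20

5 well values × 4 melted columns = 20 rows.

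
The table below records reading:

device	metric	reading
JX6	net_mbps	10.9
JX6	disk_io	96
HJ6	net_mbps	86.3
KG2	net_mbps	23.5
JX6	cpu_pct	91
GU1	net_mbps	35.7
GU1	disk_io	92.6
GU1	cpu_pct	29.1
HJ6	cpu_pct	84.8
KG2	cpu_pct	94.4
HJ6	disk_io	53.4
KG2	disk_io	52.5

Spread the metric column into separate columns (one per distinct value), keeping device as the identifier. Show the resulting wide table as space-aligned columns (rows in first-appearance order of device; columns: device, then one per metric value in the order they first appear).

device  net_mbps  disk_io  cpu_pct
JX6     10.9      96       91     
HJ6     86.3      53.4     84.8   
KG2     23.5      52.5     94.4   
GU1     35.7      92.6     29.1   

Columns: device plus the 3 distinct metric values (net_mbps, disk_io, cpu_pct).
For example, row JX6 column net_mbps takes reading=10.9 from the long row (JX6, net_mbps).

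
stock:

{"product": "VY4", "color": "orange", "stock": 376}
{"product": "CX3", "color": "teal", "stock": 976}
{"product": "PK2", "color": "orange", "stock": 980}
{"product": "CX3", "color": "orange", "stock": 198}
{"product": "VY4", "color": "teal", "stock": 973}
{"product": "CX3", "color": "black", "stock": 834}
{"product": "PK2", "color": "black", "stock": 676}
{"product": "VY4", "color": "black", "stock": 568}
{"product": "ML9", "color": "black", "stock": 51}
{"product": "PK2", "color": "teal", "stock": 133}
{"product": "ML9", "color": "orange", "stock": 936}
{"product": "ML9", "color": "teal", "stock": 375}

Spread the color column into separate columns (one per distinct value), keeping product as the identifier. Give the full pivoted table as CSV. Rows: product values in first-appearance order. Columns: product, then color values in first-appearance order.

product,orange,teal,black
VY4,376,973,568
CX3,198,976,834
PK2,980,133,676
ML9,936,375,51

Columns: product plus the 3 distinct color values (orange, teal, black).
For example, row VY4 column orange takes stock=376 from the long row (VY4, orange).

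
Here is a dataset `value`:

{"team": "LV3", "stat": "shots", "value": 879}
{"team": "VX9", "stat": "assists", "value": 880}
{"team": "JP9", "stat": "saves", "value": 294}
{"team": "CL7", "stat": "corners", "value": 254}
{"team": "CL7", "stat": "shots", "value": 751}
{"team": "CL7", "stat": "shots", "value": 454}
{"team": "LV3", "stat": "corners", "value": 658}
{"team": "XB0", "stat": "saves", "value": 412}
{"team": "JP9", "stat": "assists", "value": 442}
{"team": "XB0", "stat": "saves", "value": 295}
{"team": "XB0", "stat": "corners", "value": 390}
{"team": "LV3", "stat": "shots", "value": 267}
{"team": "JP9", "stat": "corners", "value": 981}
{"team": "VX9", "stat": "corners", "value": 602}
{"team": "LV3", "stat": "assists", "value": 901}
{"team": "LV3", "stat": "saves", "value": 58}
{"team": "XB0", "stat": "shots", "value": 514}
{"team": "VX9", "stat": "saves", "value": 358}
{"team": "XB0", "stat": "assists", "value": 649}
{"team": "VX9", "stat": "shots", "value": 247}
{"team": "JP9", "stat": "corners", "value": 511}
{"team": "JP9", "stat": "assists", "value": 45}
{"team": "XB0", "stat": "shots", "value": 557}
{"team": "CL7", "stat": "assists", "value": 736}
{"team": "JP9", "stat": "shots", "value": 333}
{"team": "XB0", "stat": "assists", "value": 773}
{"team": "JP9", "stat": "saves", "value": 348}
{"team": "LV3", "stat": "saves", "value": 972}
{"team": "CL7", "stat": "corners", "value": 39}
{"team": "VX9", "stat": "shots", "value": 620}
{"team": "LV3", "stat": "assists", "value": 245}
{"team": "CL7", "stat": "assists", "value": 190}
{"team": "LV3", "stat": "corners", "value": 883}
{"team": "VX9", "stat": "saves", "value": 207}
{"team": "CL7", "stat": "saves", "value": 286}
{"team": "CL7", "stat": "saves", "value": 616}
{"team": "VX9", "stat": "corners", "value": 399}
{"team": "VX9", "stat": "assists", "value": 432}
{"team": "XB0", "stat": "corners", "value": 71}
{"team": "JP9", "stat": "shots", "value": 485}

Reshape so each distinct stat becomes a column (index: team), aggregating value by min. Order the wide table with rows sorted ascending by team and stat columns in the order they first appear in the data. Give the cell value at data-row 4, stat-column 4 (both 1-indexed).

399

With rows sorted ascending by team, row 4 is team=VX9. stat columns in first-appearance order: shots, assists, saves, corners; column 4 is corners.
Long rows with team=VX9, stat=corners: min(602, 399) = 399.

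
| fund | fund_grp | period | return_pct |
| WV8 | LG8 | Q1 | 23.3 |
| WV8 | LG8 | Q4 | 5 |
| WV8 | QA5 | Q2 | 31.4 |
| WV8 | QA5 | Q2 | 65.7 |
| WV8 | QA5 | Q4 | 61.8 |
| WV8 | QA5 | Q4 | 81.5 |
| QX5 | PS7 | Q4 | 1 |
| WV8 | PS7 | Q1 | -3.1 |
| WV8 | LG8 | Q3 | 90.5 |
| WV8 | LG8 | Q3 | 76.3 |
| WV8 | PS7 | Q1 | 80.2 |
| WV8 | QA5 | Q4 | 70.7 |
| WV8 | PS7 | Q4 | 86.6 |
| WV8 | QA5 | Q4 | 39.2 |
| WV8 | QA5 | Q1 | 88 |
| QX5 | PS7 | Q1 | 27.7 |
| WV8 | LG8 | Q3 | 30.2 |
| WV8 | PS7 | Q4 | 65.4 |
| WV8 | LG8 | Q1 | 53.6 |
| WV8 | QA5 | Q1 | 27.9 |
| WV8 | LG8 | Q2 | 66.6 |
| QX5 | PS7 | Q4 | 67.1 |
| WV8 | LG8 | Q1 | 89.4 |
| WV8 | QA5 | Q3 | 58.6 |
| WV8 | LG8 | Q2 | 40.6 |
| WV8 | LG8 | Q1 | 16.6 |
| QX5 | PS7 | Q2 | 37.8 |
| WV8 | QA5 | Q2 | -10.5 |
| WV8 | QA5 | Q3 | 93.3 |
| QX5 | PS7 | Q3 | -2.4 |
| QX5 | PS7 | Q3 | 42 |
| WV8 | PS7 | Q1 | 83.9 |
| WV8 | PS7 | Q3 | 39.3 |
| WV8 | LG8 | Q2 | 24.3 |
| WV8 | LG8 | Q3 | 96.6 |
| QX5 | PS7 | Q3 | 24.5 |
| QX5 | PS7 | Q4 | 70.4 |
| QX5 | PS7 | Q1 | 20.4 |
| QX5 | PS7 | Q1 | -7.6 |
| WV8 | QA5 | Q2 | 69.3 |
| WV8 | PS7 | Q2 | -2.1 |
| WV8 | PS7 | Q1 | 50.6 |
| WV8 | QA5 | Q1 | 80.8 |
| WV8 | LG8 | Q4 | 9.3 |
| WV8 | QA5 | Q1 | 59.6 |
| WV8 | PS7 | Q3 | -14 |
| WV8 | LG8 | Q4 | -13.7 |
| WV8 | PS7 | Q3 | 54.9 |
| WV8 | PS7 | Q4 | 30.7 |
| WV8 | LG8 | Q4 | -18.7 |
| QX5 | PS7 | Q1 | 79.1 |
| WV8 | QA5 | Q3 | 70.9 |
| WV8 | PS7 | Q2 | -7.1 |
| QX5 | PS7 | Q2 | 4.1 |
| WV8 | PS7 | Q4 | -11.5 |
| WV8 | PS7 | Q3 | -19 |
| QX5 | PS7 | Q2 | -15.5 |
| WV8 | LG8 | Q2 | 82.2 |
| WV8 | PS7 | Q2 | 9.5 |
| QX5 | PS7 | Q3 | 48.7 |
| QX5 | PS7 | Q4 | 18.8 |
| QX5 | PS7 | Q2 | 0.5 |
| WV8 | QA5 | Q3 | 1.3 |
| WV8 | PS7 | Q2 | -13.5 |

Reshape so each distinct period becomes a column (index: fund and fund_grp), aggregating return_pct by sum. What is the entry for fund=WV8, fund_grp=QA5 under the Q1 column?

256.3

Rows with fund=WV8, fund_grp=QA5 and period=Q1: return_pct values are 88, 27.9, 80.8, 59.6.
88 + 27.9 + 80.8 + 59.6 = 256.3.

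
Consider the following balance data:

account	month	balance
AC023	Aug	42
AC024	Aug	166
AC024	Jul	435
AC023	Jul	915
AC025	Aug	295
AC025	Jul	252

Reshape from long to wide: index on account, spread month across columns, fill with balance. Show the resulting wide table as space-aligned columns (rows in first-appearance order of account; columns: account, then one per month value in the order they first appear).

Columns: account plus the 2 distinct month values (Aug, Jul).
For example, row AC023 column Aug takes balance=42 from the long row (AC023, Aug).

account  Aug  Jul
AC023    42   915
AC024    166  435
AC025    295  252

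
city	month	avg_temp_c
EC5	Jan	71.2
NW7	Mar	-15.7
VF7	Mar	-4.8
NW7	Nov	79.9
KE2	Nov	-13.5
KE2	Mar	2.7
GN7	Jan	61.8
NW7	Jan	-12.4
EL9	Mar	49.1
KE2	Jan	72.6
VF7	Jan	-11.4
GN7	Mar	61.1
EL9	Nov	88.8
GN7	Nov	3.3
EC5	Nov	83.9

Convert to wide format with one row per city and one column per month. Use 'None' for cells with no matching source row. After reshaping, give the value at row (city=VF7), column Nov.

None

No long-format row has city=VF7 and month=Nov, so the cell is None.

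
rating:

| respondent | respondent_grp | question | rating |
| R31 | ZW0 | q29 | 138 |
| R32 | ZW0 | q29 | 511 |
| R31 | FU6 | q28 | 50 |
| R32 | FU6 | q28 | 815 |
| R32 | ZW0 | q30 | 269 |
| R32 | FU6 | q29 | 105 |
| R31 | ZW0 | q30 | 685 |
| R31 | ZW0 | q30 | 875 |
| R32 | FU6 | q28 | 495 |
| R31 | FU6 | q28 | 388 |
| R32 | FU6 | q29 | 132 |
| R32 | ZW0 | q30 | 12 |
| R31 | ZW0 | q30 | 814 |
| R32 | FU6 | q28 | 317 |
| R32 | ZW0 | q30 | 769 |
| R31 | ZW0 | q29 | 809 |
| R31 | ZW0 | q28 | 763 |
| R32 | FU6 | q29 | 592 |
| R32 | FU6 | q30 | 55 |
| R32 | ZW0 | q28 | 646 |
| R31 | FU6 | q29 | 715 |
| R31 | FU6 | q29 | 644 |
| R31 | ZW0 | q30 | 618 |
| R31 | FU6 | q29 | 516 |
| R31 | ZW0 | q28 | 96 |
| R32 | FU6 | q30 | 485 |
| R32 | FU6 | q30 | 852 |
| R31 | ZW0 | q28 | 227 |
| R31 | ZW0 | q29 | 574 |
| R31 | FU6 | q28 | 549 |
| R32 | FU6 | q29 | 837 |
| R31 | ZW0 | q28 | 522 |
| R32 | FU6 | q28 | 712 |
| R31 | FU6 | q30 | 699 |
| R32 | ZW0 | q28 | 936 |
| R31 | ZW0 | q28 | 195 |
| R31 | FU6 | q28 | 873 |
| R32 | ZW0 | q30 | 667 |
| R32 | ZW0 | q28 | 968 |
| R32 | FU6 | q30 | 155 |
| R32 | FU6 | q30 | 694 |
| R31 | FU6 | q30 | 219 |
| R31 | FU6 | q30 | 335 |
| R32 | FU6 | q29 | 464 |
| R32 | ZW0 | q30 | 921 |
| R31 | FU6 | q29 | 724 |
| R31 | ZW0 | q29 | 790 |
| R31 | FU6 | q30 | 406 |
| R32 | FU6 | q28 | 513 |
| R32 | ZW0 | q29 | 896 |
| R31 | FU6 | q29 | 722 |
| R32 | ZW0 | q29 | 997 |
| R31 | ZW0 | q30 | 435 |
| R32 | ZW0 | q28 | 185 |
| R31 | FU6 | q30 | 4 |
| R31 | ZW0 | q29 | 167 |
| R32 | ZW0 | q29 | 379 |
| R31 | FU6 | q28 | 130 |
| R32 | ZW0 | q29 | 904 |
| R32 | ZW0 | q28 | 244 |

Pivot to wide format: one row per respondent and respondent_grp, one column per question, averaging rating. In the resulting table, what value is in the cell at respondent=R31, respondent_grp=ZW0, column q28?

360.60

Rows with respondent=R31, respondent_grp=ZW0 and question=q28: rating values are 763, 96, 227, 522, 195.
(763 + 96 + 227 + 522 + 195) / 5 = 360.60.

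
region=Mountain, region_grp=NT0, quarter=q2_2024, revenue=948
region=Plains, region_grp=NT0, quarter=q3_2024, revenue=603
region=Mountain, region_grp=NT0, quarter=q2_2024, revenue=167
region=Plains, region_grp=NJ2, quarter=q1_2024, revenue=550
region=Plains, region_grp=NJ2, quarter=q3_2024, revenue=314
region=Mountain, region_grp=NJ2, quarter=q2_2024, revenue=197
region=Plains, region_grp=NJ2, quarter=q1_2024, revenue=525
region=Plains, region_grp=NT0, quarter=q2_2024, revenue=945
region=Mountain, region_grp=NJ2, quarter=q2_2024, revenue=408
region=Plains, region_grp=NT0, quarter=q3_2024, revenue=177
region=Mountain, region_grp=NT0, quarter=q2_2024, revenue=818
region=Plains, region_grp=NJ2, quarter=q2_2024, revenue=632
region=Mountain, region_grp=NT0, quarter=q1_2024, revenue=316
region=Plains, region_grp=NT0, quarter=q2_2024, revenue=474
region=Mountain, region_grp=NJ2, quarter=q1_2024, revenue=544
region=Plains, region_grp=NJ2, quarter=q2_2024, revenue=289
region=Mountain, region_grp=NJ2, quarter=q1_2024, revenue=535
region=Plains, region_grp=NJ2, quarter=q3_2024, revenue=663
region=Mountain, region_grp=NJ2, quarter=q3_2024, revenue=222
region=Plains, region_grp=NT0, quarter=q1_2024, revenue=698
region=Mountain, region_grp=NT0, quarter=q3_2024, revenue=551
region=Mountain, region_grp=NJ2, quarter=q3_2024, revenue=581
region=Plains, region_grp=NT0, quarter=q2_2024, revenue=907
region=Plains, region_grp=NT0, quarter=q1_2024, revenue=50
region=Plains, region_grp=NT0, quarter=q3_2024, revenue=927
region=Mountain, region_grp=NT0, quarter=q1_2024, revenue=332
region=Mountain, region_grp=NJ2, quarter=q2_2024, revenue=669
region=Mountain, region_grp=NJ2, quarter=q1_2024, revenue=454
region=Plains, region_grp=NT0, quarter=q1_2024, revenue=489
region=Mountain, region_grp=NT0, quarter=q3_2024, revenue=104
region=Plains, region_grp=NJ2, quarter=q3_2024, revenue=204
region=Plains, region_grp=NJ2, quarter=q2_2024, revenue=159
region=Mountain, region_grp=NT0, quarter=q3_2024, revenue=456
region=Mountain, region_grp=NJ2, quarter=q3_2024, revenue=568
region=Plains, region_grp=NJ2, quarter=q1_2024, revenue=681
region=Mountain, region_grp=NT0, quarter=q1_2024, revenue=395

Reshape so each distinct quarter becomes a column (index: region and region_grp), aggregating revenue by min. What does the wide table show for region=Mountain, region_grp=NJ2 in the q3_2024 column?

222

Rows with region=Mountain, region_grp=NJ2 and quarter=q3_2024: revenue values are 222, 581, 568.
min(222, 581, 568) = 222.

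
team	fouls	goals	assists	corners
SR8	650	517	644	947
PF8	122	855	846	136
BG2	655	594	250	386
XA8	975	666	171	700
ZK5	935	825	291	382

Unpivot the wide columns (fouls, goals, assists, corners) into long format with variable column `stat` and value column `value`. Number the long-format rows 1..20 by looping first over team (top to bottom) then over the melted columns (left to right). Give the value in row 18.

825

20 rows total (5 × 4). Row 18: index ⌊(18-1)/4⌋ = 4 into team → ZK5; (18-1) mod 4 = 1 into the melted columns → goals.
So row 18 is (ZK5, goals, 825); value = 825.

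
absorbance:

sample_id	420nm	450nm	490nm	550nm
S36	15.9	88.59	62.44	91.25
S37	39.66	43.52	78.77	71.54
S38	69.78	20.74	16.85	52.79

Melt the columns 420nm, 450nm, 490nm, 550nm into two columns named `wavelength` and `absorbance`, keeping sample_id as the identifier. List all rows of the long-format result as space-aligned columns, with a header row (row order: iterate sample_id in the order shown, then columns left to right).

Each (sample_id, column) pair becomes one row: 3 × 4 = 12 rows.
For example, (S36, 420nm) → absorbance=15.9.

sample_id  wavelength  absorbance
S36        420nm       15.9      
S36        450nm       88.59     
S36        490nm       62.44     
S36        550nm       91.25     
S37        420nm       39.66     
S37        450nm       43.52     
S37        490nm       78.77     
S37        550nm       71.54     
S38        420nm       69.78     
S38        450nm       20.74     
S38        490nm       16.85     
S38        550nm       52.79     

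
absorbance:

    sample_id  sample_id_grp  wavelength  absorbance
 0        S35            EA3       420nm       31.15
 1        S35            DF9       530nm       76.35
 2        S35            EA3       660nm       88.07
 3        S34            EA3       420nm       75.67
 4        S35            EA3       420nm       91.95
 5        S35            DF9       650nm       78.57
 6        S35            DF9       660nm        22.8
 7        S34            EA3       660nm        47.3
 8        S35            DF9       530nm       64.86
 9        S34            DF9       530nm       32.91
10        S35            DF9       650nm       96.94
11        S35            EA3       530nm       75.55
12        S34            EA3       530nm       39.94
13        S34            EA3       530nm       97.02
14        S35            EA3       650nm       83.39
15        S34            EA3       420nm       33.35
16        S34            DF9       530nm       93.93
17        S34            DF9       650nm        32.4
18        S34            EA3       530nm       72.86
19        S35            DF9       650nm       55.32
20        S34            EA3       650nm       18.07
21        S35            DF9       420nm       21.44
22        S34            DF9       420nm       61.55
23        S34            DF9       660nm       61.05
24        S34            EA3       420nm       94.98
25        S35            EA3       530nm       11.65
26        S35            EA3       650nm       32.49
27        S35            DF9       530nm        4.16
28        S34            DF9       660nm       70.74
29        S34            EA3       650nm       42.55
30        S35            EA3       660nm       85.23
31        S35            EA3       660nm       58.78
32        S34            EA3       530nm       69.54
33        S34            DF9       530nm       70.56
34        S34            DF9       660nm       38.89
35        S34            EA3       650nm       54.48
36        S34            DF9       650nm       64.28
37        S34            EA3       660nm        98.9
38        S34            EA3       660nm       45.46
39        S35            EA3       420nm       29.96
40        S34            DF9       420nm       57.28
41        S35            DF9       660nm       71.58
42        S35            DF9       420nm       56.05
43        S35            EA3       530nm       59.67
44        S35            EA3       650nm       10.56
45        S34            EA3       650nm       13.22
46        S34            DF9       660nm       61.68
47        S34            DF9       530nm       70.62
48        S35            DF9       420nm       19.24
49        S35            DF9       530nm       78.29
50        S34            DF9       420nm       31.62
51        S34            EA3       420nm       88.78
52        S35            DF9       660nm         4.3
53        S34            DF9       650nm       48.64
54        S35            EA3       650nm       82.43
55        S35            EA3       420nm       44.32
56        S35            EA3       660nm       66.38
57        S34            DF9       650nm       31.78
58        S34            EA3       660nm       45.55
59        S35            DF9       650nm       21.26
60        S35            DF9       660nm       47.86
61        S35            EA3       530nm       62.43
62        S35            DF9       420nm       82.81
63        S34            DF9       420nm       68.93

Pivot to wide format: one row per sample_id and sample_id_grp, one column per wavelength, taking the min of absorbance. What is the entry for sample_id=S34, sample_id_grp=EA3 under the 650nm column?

13.22

Rows with sample_id=S34, sample_id_grp=EA3 and wavelength=650nm: absorbance values are 18.07, 42.55, 54.48, 13.22.
min(18.07, 42.55, 54.48, 13.22) = 13.22.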